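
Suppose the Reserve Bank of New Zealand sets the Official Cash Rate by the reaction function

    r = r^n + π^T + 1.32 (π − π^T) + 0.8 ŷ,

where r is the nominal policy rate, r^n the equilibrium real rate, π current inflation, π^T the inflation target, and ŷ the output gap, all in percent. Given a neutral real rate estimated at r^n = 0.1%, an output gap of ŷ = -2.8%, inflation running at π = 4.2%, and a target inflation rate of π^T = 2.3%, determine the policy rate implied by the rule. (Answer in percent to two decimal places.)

r = 0.1 + 2.3 + 1.32 × (4.2 − 2.3) + 0.8 × (-2.8)
   = 0.1 + 2.3 + 2.508 − 2.24 = 2.67

2.67%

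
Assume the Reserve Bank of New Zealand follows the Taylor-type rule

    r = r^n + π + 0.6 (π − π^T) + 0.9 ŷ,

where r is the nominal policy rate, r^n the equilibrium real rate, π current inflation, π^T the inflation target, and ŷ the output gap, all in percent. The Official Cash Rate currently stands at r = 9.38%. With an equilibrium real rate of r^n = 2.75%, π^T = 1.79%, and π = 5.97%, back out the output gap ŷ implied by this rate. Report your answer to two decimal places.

0.9 ŷ = 9.38 − 2.75 − 5.97 − 0.6 × (5.97 − 1.79) = -1.848
ŷ = -1.848 / 0.9 = -2.05

-2.05%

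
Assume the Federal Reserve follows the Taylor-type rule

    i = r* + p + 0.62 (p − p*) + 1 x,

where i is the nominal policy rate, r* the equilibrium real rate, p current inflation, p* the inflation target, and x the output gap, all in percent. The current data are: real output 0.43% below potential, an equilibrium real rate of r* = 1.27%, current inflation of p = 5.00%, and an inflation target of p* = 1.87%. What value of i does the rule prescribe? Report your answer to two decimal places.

7.78%

Output 0.43% below potential → x = -0.43.
i = 1.27 + 5.00 + 0.62 × (5.00 − 1.87) + 1 × (-0.43)
   = 1.27 + 5 + 1.9406 − 0.43 = 7.78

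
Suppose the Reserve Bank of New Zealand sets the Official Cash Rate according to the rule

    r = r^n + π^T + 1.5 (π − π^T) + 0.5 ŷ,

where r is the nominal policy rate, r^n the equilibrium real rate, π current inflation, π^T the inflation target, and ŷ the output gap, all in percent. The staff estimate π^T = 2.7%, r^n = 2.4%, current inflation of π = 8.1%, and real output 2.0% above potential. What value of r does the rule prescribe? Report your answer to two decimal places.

Output 2.0% above potential → ŷ = 2.0.
r = 2.4 + 2.7 + 1.5 × (8.1 − 2.7) + 0.5 × 2.0
   = 2.4 + 2.7 + 8.1 + 1 = 14.20

14.20%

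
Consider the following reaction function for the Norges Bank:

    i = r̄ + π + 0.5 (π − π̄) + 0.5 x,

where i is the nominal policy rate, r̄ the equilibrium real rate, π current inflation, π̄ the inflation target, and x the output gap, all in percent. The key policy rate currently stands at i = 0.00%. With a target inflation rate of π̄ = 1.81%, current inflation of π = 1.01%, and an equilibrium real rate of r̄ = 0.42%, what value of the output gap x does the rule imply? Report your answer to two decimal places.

-2.06%

0.5 x = 0.00 − 0.42 − 1.01 − 0.5 × (1.01 − 1.81) = -1.03
x = -1.03 / 0.5 = -2.06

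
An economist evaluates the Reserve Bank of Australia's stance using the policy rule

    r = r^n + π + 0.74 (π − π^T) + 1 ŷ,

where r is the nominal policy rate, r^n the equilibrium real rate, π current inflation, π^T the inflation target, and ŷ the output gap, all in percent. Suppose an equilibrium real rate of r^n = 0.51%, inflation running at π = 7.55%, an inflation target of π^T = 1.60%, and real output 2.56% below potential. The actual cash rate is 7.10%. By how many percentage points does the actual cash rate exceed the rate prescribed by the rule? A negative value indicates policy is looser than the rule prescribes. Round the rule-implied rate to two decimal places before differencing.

-2.80 pp

Output 2.56% below potential → ŷ = -2.56.
r = 0.51 + 7.55 + 0.74 × (7.55 − 1.60) + 1 × (-2.56)
   = 0.51 + 7.55 + 4.403 − 2.56 = 9.90
Deviation = 7.10 − 9.90 = -2.80 pp.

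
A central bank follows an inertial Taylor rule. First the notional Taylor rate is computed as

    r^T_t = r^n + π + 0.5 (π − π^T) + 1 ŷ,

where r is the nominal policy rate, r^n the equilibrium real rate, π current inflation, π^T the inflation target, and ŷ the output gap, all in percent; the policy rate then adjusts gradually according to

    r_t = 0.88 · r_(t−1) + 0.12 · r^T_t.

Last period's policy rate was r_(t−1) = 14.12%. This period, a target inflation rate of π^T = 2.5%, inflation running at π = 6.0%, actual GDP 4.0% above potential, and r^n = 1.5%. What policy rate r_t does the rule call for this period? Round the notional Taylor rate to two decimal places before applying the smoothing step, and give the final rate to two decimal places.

Output 4.0% above potential → ŷ = 4.0.
r^T_t = 1.5 + 6.0 + 0.5 × (6.0 − 2.5) + 1 × 4.0
   = 1.5 + 6 + 1.75 + 4 = 13.25
r_t = 0.88 × 14.12 + 0.12 × 13.25 = 12.4256 + 1.59 = 14.02

14.02%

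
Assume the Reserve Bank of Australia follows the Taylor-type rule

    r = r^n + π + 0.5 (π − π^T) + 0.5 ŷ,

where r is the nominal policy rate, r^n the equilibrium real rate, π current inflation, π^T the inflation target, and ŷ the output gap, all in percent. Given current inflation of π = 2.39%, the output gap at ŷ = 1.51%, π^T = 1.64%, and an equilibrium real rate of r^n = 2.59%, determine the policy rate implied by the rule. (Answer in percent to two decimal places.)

r = 2.59 + 2.39 + 0.5 × (2.39 − 1.64) + 0.5 × 1.51
   = 2.59 + 2.39 + 0.375 + 0.755 = 6.11

6.11%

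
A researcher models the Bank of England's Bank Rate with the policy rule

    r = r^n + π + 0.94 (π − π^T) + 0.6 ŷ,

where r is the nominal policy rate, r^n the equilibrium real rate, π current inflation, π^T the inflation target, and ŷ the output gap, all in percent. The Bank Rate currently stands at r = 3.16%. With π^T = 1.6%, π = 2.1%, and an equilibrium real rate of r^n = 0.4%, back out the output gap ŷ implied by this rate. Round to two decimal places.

0.6 ŷ = 3.16 − 0.4 − 2.1 − 0.94 × (2.1 − 1.6) = 0.19
ŷ = 0.19 / 0.6 = 0.32

0.32%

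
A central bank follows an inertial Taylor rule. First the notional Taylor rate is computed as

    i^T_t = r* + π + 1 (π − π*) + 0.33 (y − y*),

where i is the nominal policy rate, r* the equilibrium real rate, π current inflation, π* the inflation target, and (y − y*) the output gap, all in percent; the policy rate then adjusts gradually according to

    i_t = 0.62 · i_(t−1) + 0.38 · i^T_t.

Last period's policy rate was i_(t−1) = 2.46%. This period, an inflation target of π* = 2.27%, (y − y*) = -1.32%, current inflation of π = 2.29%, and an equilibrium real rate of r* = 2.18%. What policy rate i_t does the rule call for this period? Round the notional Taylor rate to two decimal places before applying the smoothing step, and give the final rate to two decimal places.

i^T_t = 2.18 + 2.29 + 1 × (2.29 − 2.27) + 0.33 × (-1.32)
   = 2.18 + 2.29 + 0.02 − 0.4356 = 4.05
i_t = 0.62 × 2.46 + 0.38 × 4.05 = 1.5252 + 1.539 = 3.06

3.06%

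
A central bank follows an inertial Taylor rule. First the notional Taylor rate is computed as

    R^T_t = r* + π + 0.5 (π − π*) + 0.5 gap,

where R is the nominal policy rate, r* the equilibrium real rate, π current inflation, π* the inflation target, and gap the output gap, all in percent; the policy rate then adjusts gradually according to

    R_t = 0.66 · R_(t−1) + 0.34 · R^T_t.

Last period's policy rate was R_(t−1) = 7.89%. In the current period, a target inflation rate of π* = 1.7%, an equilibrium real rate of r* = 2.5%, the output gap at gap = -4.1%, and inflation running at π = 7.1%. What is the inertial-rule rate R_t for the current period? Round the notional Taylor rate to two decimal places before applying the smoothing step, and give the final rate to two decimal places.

8.69%

R^T_t = 2.5 + 7.1 + 0.5 × (7.1 − 1.7) + 0.5 × (-4.1)
   = 2.5 + 7.1 + 2.7 − 2.05 = 10.25
R_t = 0.66 × 7.89 + 0.34 × 10.25 = 5.2074 + 3.485 = 8.69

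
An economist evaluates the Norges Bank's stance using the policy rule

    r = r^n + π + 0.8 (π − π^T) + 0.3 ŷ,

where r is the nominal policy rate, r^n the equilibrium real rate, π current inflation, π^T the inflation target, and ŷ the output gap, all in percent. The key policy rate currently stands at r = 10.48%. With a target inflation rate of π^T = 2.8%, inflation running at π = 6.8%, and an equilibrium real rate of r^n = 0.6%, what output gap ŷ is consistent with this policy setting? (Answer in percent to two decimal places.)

-0.40%

0.3 ŷ = 10.48 − 0.6 − 6.8 − 0.8 × (6.8 − 2.8) = -0.12
ŷ = -0.12 / 0.3 = -0.40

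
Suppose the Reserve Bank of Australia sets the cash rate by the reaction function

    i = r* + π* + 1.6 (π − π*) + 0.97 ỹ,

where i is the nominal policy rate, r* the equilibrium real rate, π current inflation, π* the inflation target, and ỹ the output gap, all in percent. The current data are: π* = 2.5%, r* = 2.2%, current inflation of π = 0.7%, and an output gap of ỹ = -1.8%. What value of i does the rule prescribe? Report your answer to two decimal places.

i = 2.2 + 2.5 + 1.6 × (0.7 − 2.5) + 0.97 × (-1.8)
   = 2.2 + 2.5 − 2.88 − 1.746 = 0.07

0.07%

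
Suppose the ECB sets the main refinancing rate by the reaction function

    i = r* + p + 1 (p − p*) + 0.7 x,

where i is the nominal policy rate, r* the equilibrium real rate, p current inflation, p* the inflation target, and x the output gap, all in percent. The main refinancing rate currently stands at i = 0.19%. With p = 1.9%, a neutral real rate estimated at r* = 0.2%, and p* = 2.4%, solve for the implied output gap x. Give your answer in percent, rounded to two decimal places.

0.7 x = 0.19 − 0.2 − 1.9 − 1 × (1.9 − 2.4) = -1.41
x = -1.41 / 0.7 = -2.01

-2.01%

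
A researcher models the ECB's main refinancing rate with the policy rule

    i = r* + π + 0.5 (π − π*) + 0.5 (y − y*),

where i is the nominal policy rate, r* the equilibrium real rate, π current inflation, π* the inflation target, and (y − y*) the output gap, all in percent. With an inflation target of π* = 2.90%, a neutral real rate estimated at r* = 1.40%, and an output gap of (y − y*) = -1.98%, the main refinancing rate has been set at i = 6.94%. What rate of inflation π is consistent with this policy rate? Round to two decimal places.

Collecting π: i = r* + (1 + 0.5) π − 0.5 π* + 0.5 (y − y*)
1.5 π = 6.94 − 1.40 + 0.5 × 2.90 − 0.5 × (-1.98) = 7.98
π = 7.98 / 1.5 = 5.32

5.32%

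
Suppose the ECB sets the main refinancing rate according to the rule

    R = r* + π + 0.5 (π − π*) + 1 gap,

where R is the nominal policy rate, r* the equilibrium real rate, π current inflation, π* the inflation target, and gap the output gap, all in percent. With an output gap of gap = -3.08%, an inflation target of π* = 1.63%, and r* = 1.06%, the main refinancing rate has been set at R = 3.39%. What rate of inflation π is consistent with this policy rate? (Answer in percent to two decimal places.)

4.15%

Collecting π: R = r* + (1 + 0.5) π − 0.5 π* + 1 gap
1.5 π = 3.39 − 1.06 + 0.5 × 1.63 − 1 × (-3.08) = 6.225
π = 6.225 / 1.5 = 4.15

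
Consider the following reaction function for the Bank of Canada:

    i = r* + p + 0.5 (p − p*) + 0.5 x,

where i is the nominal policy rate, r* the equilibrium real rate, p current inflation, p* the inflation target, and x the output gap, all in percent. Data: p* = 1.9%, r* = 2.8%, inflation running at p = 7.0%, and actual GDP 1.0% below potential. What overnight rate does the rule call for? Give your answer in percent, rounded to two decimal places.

Output 1.0% below potential → x = -1.0.
i = 2.8 + 7.0 + 0.5 × (7.0 − 1.9) + 0.5 × (-1.0)
   = 2.8 + 7 + 2.55 − 0.5 = 11.85

11.85%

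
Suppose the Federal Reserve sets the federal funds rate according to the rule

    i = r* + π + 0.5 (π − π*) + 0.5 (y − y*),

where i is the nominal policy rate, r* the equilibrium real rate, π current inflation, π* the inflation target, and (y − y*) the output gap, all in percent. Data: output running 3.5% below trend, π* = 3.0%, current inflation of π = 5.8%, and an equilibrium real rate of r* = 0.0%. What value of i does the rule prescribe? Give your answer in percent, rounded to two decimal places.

5.45%

Output 3.5% below potential → (y − y*) = -3.5.
i = 0.0 + 5.8 + 0.5 × (5.8 − 3.0) + 0.5 × (-3.5)
   = 0.0 + 5.8 + 1.4 − 1.75 = 5.45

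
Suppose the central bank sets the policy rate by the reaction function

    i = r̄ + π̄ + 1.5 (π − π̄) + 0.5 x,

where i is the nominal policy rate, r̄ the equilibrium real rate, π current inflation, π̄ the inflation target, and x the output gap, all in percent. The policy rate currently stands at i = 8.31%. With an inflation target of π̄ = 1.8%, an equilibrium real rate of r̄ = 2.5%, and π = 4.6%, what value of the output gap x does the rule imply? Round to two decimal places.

0.5 x = 8.31 − 2.5 − 1.8 − 1.5 × (4.6 − 1.8) = -0.19
x = -0.19 / 0.5 = -0.38

-0.38%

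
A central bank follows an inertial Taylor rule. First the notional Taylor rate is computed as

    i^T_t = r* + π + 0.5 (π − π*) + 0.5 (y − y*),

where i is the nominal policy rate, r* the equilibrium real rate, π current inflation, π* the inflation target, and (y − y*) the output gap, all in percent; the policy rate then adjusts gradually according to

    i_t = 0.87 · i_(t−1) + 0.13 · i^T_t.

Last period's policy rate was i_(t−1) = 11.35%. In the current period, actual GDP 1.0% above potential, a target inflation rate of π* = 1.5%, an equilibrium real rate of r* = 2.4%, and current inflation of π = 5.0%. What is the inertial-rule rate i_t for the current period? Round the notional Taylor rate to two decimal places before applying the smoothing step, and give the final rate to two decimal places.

Output 1.0% above potential → (y − y*) = 1.0.
i^T_t = 2.4 + 5.0 + 0.5 × (5.0 − 1.5) + 0.5 × 1.0
   = 2.4 + 5 + 1.75 + 0.5 = 9.65
i_t = 0.87 × 11.35 + 0.13 × 9.65 = 9.8745 + 1.2545 = 11.13

11.13%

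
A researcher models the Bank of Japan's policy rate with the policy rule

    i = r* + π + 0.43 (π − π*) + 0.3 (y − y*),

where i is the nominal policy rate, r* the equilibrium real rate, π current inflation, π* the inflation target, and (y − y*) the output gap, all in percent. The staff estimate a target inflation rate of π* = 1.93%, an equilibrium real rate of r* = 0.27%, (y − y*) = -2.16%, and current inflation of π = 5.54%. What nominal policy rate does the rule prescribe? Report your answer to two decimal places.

i = 0.27 + 5.54 + 0.43 × (5.54 − 1.93) + 0.3 × (-2.16)
   = 0.27 + 5.54 + 1.5523 − 0.648 = 6.71

6.71%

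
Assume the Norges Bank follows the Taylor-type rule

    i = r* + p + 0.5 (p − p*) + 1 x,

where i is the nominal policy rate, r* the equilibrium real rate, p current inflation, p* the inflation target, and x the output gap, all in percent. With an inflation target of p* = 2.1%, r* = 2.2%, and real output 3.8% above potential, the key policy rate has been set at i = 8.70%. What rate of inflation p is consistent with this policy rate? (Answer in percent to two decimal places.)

2.50%

Output 3.8% above potential → x = 3.8.
Collecting p: i = r* + (1 + 0.5) p − 0.5 p* + 1 x
1.5 p = 8.70 − 2.2 + 0.5 × 2.1 − 1 × 3.8 = 3.75
p = 3.75 / 1.5 = 2.50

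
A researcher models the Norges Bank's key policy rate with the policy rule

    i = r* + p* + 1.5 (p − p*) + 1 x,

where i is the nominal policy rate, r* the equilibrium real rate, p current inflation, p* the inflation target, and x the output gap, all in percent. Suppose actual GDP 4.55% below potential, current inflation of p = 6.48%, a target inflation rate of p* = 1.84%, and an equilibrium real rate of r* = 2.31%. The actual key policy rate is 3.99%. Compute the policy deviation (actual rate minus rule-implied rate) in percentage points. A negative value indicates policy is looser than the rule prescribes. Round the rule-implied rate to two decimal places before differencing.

Output 4.55% below potential → x = -4.55.
i = 2.31 + 1.84 + 1.5 × (6.48 − 1.84) + 1 × (-4.55)
   = 2.31 + 1.84 + 6.96 − 4.55 = 6.56
Deviation = 3.99 − 6.56 = -2.57 pp.

-2.57 pp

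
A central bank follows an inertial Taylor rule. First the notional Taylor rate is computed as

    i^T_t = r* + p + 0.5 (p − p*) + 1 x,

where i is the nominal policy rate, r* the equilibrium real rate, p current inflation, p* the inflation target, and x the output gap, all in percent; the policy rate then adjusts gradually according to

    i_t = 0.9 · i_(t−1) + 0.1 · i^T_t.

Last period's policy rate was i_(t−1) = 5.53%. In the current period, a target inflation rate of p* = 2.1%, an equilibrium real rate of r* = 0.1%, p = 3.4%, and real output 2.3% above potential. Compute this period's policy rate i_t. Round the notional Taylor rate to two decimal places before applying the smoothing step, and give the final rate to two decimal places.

5.62%

Output 2.3% above potential → x = 2.3.
i^T_t = 0.1 + 3.4 + 0.5 × (3.4 − 2.1) + 1 × 2.3
   = 0.1 + 3.4 + 0.65 + 2.3 = 6.45
i_t = 0.9 × 5.53 + 0.1 × 6.45 = 4.977 + 0.645 = 5.62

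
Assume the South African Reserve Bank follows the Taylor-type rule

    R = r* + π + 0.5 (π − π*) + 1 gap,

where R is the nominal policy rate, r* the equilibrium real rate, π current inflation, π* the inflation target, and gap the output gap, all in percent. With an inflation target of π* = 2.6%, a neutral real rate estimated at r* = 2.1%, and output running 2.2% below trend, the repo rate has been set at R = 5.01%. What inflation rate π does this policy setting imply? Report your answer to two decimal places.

4.27%

Output 2.2% below potential → gap = -2.2.
Collecting π: R = r* + (1 + 0.5) π − 0.5 π* + 1 gap
1.5 π = 5.01 − 2.1 + 0.5 × 2.6 − 1 × (-2.2) = 6.41
π = 6.41 / 1.5 = 4.27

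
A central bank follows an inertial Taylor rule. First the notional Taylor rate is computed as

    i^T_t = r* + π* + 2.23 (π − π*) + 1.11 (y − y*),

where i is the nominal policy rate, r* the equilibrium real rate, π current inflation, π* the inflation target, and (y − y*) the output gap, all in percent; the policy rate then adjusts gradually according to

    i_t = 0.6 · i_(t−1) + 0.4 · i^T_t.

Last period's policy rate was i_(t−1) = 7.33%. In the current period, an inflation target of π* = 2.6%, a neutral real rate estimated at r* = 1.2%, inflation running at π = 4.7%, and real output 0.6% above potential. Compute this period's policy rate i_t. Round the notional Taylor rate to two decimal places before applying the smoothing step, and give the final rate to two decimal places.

8.06%

Output 0.6% above potential → (y − y*) = 0.6.
i^T_t = 1.2 + 2.6 + 2.23 × (4.7 − 2.6) + 1.11 × 0.6
   = 1.2 + 2.6 + 4.683 + 0.666 = 9.15
i_t = 0.6 × 7.33 + 0.4 × 9.15 = 4.398 + 3.66 = 8.06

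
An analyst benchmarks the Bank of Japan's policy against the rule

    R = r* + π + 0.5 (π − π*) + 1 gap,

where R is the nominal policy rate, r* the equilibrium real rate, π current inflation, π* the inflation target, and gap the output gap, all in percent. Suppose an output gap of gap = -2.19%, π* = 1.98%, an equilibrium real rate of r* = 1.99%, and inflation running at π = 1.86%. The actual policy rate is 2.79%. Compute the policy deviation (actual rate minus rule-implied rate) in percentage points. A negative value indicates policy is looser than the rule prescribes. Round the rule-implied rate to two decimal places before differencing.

R = 1.99 + 1.86 + 0.5 × (1.86 − 1.98) + 1 × (-2.19)
   = 1.99 + 1.86 − 0.06 − 2.19 = 1.60
Deviation = 2.79 − 1.60 = 1.19 pp.

1.19 pp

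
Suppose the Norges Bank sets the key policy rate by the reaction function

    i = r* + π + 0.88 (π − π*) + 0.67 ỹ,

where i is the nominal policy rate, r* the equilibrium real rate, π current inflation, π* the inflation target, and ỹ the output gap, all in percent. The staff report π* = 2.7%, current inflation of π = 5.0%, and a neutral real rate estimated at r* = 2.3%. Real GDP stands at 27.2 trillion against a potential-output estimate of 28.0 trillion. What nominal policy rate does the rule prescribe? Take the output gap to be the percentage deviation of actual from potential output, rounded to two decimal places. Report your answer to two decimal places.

7.41%

Output gap = 100 × (27.2 − 28.0) / 28.0 = -2.86%.
i = 2.30 + 5.00 + 0.88 × (5.00 − 2.70) + 0.67 × (-2.86)
   = 2.30 + 5 + 2.024 − 1.9162 = 7.41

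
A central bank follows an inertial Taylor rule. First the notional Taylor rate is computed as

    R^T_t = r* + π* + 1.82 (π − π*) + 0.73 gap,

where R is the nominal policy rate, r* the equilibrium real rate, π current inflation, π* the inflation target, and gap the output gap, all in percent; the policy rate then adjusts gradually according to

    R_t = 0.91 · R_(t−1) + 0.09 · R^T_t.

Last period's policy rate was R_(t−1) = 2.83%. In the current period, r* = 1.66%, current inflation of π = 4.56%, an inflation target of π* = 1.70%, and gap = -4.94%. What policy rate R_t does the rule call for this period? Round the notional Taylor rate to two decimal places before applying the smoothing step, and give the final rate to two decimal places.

R^T_t = 1.66 + 1.70 + 1.82 × (4.56 − 1.70) + 0.73 × (-4.94)
   = 1.66 + 1.7 + 5.2052 − 3.6062 = 4.96
R_t = 0.91 × 2.83 + 0.09 × 4.96 = 2.5753 + 0.4464 = 3.02

3.02%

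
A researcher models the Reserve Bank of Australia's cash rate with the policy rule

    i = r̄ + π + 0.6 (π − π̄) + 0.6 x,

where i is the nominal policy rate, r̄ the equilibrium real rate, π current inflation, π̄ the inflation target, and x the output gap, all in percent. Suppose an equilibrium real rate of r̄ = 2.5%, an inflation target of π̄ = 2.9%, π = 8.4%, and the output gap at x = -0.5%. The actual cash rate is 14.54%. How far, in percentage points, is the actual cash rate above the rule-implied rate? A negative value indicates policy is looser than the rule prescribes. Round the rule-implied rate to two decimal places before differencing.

i = 2.5 + 8.4 + 0.6 × (8.4 − 2.9) + 0.6 × (-0.5)
   = 2.5 + 8.4 + 3.3 − 0.3 = 13.90
Deviation = 14.54 − 13.90 = 0.64 pp.

0.64 pp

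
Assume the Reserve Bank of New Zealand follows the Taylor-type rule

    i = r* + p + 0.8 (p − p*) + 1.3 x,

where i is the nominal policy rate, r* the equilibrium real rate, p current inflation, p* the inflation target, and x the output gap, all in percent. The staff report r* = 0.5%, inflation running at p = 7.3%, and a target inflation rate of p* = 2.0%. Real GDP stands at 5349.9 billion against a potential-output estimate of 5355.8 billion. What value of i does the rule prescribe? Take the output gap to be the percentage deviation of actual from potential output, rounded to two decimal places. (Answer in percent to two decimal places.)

Output gap = 100 × (5349.9 − 5355.8) / 5355.8 = -0.11%.
i = 0.50 + 7.30 + 0.8 × (7.30 − 2.00) + 1.3 × (-0.11)
   = 0.50 + 7.3 + 4.24 − 0.143 = 11.90

11.90%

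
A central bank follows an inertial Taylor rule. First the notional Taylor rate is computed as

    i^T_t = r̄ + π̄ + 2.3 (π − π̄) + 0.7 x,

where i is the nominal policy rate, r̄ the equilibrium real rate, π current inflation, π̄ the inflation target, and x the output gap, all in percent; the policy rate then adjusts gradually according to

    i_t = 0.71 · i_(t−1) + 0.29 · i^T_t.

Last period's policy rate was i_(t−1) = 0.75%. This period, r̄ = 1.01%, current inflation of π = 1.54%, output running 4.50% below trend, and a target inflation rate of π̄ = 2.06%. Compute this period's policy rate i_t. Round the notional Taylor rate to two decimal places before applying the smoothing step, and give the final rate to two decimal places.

0.16%

Output 4.50% below potential → x = -4.50.
i^T_t = 1.01 + 2.06 + 2.3 × (1.54 − 2.06) + 0.7 × (-4.50)
   = 1.01 + 2.06 − 1.196 − 3.15 = -1.28
i_t = 0.71 × 0.75 + 0.29 × (-1.28) = 0.5325 − 0.3712 = 0.16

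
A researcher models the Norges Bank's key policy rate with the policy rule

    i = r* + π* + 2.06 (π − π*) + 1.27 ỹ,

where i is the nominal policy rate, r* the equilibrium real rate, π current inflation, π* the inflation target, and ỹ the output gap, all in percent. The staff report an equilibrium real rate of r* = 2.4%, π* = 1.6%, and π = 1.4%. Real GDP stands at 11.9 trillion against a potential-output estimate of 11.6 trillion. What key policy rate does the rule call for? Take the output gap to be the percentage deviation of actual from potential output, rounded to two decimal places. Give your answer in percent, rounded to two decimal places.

Output gap = 100 × (11.9 − 11.6) / 11.6 = 2.59%.
i = 2.40 + 1.60 + 2.06 × (1.40 − 1.60) + 1.27 × 2.59
   = 2.40 + 1.6 − 0.412 + 3.2893 = 6.88

6.88%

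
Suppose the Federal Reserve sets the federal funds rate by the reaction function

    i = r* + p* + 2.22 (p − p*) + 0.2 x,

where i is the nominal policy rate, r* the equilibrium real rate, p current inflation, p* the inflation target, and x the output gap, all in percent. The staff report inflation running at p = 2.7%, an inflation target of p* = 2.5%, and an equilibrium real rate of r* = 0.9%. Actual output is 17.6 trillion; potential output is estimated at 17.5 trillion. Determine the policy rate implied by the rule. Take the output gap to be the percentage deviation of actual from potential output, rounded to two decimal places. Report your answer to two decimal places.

Output gap = 100 × (17.6 − 17.5) / 17.5 = 0.57%.
i = 0.90 + 2.50 + 2.22 × (2.70 − 2.50) + 0.2 × 0.57
   = 0.90 + 2.5 + 0.444 + 0.114 = 3.96

3.96%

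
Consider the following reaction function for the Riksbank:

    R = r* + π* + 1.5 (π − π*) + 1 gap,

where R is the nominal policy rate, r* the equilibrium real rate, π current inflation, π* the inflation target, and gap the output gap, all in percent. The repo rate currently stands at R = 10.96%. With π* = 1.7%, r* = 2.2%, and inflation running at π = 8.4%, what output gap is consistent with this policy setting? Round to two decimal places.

1 gap = 10.96 − 2.2 − 1.7 − 1.5 × (8.4 − 1.7) = -2.99
gap = -2.99 / 1 = -2.99

-2.99%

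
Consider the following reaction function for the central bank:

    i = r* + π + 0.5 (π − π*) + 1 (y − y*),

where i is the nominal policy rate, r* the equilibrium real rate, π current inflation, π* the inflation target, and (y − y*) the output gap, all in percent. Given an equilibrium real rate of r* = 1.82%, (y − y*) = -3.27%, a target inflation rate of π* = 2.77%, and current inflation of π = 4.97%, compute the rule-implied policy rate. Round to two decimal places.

i = 1.82 + 4.97 + 0.5 × (4.97 − 2.77) + 1 × (-3.27)
   = 1.82 + 4.97 + 1.1 − 3.27 = 4.62

4.62%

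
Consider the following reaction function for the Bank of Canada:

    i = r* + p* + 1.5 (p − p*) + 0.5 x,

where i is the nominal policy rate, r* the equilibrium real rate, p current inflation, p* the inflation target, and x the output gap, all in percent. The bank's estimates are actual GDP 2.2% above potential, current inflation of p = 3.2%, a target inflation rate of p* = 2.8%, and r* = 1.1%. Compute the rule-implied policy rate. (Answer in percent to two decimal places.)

Output 2.2% above potential → x = 2.2.
i = 1.1 + 2.8 + 1.5 × (3.2 − 2.8) + 0.5 × 2.2
   = 1.1 + 2.8 + 0.6 + 1.1 = 5.60

5.60%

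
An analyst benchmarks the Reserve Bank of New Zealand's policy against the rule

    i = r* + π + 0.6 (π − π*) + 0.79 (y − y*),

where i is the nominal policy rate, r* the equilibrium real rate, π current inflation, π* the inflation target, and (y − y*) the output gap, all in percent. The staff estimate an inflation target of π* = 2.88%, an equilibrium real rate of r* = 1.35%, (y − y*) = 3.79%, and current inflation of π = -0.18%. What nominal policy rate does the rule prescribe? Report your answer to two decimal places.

i = 1.35 + (-0.18) + 0.6 × (-0.18 − 2.88) + 0.79 × 3.79
   = 1.35 − 0.18 − 1.836 + 2.9941 = 2.33

2.33%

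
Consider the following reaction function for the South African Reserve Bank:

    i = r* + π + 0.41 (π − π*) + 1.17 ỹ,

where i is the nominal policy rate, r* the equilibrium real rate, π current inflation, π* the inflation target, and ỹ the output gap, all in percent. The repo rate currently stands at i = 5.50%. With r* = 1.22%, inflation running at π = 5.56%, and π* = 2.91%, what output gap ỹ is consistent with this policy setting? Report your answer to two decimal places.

-2.02%

1.17 ỹ = 5.50 − 1.22 − 5.56 − 0.41 × (5.56 − 2.91) = -2.3665
ỹ = -2.3665 / 1.17 = -2.02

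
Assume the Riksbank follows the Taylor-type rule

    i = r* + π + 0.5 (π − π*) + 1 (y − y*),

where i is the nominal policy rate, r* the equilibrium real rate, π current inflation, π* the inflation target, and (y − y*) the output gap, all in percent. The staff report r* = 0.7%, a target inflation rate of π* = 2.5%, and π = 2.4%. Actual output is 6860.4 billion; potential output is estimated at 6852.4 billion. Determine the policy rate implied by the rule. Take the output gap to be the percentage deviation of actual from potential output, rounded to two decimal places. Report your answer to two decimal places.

3.17%

Output gap = 100 × (6860.4 − 6852.4) / 6852.4 = 0.12%.
i = 0.70 + 2.40 + 0.5 × (2.40 − 2.50) + 1 × 0.12
   = 0.70 + 2.4 − 0.05 + 0.12 = 3.17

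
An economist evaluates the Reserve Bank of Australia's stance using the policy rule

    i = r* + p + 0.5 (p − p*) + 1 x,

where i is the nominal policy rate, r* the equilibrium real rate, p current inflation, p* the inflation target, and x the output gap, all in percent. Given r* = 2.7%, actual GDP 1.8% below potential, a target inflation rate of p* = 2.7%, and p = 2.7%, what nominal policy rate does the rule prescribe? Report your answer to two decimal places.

Output 1.8% below potential → x = -1.8.
i = 2.7 + 2.7 + 0.5 × (2.7 − 2.7) + 1 × (-1.8)
   = 2.7 + 2.7 + 0 − 1.8 = 3.60

3.60%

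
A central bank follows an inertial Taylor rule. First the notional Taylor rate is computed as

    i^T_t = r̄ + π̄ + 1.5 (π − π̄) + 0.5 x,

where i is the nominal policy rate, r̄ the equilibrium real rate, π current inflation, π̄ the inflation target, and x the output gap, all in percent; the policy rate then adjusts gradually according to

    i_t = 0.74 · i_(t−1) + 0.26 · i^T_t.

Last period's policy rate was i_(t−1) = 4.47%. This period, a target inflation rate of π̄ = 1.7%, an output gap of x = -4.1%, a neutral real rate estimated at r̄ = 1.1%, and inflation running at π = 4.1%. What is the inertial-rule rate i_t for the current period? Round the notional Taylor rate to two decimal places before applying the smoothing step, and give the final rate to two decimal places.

4.44%

i^T_t = 1.1 + 1.7 + 1.5 × (4.1 − 1.7) + 0.5 × (-4.1)
   = 1.1 + 1.7 + 3.6 − 2.05 = 4.35
i_t = 0.74 × 4.47 + 0.26 × 4.35 = 3.3078 + 1.131 = 4.44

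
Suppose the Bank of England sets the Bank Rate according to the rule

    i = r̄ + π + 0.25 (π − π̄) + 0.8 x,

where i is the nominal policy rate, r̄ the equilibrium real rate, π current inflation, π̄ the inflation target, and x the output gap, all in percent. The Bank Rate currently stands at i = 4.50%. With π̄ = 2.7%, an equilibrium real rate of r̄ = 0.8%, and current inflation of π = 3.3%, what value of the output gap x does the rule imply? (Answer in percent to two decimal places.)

0.8 x = 4.50 − 0.8 − 3.3 − 0.25 × (3.3 − 2.7) = 0.25
x = 0.25 / 0.8 = 0.31

0.31%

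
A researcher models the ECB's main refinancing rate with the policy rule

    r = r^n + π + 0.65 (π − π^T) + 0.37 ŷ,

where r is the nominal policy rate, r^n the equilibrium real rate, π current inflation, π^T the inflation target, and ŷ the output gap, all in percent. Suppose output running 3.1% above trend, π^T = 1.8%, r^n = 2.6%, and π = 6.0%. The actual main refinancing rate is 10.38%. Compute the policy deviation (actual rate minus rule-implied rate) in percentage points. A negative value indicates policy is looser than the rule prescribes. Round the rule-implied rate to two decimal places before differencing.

Output 3.1% above potential → ŷ = 3.1.
r = 2.6 + 6.0 + 0.65 × (6.0 − 1.8) + 0.37 × 3.1
   = 2.6 + 6 + 2.73 + 1.147 = 12.48
Deviation = 10.38 − 12.48 = -2.10 pp.

-2.10 pp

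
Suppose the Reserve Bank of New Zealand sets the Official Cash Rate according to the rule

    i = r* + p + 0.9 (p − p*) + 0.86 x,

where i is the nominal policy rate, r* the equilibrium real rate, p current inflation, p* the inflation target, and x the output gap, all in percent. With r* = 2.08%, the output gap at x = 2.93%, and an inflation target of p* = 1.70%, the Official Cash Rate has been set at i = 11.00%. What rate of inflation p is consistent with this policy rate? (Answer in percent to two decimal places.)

Collecting p: i = r* + (1 + 0.9) p − 0.9 p* + 0.86 x
1.9 p = 11.00 − 2.08 + 0.9 × 1.70 − 0.86 × 2.93 = 7.9302
p = 7.9302 / 1.9 = 4.17

4.17%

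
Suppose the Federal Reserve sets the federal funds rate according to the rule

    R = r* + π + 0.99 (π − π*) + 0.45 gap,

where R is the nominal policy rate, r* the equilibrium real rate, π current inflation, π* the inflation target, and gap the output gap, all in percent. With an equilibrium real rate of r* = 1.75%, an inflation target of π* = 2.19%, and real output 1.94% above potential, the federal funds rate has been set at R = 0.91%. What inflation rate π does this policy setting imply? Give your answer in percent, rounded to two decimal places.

0.23%

Output 1.94% above potential → gap = 1.94.
Collecting π: R = r* + (1 + 0.99) π − 0.99 π* + 0.45 gap
1.99 π = 0.91 − 1.75 + 0.99 × 2.19 − 0.45 × 1.94 = 0.4551
π = 0.4551 / 1.99 = 0.23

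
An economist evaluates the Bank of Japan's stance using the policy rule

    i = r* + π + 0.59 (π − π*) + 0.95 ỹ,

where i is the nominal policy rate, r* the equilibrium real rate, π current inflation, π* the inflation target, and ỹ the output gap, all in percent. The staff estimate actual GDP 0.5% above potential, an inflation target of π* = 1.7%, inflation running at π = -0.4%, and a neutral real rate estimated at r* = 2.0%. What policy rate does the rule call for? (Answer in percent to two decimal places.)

Output 0.5% above potential → ỹ = 0.5.
i = 2.0 + (-0.4) + 0.59 × (-0.4 − 1.7) + 0.95 × 0.5
   = 2.0 − 0.4 − 1.239 + 0.475 = 0.84

0.84%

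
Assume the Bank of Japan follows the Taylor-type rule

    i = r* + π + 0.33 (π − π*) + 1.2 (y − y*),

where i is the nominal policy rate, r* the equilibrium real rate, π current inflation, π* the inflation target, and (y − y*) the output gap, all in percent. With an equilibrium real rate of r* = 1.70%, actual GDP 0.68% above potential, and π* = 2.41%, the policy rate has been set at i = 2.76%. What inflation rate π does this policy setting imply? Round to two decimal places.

0.78%

Output 0.68% above potential → (y − y*) = 0.68.
Collecting π: i = r* + (1 + 0.33) π − 0.33 π* + 1.2 (y − y*)
1.33 π = 2.76 − 1.70 + 0.33 × 2.41 − 1.2 × 0.68 = 1.0393
π = 1.0393 / 1.33 = 0.78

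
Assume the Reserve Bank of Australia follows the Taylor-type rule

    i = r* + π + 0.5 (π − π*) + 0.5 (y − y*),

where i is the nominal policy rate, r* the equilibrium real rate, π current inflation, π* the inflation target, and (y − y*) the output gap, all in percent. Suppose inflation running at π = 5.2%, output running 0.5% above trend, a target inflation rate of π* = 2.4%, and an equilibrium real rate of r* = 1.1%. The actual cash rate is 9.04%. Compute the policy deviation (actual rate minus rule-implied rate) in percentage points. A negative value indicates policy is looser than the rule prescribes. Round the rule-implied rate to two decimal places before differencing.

Output 0.5% above potential → (y − y*) = 0.5.
i = 1.1 + 5.2 + 0.5 × (5.2 − 2.4) + 0.5 × 0.5
   = 1.1 + 5.2 + 1.4 + 0.25 = 7.95
Deviation = 9.04 − 7.95 = 1.09 pp.

1.09 pp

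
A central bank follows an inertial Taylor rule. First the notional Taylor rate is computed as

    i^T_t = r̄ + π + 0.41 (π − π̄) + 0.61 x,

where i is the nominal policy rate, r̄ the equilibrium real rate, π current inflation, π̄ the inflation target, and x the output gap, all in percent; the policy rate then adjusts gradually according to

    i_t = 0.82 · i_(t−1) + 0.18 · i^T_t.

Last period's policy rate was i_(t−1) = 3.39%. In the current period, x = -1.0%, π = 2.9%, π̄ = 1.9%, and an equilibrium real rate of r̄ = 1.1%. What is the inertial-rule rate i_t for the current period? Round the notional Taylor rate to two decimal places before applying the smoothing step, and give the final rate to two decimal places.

i^T_t = 1.1 + 2.9 + 0.41 × (2.9 − 1.9) + 0.61 × (-1.0)
   = 1.1 + 2.9 + 0.41 − 0.61 = 3.80
i_t = 0.82 × 3.39 + 0.18 × 3.80 = 2.7798 + 0.684 = 3.46

3.46%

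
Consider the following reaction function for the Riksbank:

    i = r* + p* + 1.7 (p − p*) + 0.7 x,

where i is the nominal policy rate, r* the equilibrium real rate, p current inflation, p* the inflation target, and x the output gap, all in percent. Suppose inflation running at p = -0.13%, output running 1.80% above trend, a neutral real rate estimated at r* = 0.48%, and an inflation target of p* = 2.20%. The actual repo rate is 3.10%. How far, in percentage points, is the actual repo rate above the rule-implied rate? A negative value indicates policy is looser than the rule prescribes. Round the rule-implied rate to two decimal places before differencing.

3.12 pp

Output 1.80% above potential → x = 1.80.
i = 0.48 + 2.20 + 1.7 × (-0.13 − 2.20) + 0.7 × 1.80
   = 0.48 + 2.2 − 3.961 + 1.26 = -0.02
Deviation = 3.10 − (-0.02) = 3.12 pp.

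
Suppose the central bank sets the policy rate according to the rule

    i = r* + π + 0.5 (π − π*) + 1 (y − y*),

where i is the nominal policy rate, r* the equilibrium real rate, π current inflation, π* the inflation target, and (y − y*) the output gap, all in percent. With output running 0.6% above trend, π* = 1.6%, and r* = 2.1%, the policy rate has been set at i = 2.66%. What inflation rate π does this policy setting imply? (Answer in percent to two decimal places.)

0.51%

Output 0.6% above potential → (y − y*) = 0.6.
Collecting π: i = r* + (1 + 0.5) π − 0.5 π* + 1 (y − y*)
1.5 π = 2.66 − 2.1 + 0.5 × 1.6 − 1 × 0.6 = 0.76
π = 0.76 / 1.5 = 0.51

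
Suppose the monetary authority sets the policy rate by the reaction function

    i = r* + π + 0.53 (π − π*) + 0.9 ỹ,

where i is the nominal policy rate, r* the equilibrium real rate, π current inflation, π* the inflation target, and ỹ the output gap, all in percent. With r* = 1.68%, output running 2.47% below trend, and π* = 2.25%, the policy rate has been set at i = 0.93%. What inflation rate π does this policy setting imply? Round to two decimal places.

Output 2.47% below potential → ỹ = -2.47.
Collecting π: i = r* + (1 + 0.53) π − 0.53 π* + 0.9 ỹ
1.53 π = 0.93 − 1.68 + 0.53 × 2.25 − 0.9 × (-2.47) = 2.6655
π = 2.6655 / 1.53 = 1.74

1.74%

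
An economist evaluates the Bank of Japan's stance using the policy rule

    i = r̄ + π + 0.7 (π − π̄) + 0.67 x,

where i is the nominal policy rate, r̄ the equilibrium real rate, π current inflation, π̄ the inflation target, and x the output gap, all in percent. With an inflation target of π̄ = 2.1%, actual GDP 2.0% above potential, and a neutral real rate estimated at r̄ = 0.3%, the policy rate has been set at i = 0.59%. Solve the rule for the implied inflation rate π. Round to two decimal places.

0.25%

Output 2.0% above potential → x = 2.0.
Collecting π: i = r̄ + (1 + 0.7) π − 0.7 π̄ + 0.67 x
1.7 π = 0.59 − 0.3 + 0.7 × 2.1 − 0.67 × 2.0 = 0.42
π = 0.42 / 1.7 = 0.25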